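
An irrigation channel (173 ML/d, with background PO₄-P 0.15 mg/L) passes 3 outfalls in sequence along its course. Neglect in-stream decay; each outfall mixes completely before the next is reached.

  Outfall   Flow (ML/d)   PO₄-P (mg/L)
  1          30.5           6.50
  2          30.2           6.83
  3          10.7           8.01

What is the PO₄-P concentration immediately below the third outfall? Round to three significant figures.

2.11 mg/L

After outfall 1: Q = 173.0 + 30.50 = 203.5 ML/d; C = (173.0·0.1500 + 30.50·6.500)/203.5 = 1.102 mg/L.
After outfall 2: Q = 203.5 + 30.20 = 233.7 ML/d; C = (203.5·1.102 + 30.20·6.830)/233.7 = 1.842 mg/L.
After outfall 3: Q = 233.7 + 10.70 = 244.4 ML/d; C = (233.7·1.842 + 10.70·8.010)/244.4 = 2.112 mg/L.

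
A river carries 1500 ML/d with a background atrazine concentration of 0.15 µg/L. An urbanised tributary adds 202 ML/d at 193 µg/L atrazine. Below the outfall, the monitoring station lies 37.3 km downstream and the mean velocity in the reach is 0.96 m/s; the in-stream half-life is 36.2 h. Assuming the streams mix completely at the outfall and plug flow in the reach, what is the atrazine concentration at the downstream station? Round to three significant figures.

18.7 µg/L

After mixing, C = (1500·0.1500 + 202.0·193.0) / 1702 = 39210/1702 = 23.04 µg/L.
Travel time t = 37.3·1000 / 0.96 = 38850 s = 10.79 h.
Half-life 36.2 h → k = ln 2 / 36.2 = 0.01915 h⁻¹ = 0.4595 d⁻¹.
First-order decay: C = 23.04·exp(−k·t) = 23.04·0.8133 = 18.74 µg/L.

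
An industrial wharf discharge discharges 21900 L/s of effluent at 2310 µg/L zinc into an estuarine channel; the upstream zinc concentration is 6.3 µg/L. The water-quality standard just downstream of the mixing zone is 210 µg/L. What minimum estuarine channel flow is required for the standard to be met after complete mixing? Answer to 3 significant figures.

Set C_mix = 210: (Q·6.300 + 21900·2310) / (Q + 21900) = 210
→ Q = 21900·(2310 − 210)/(210 − 6.300) = 225800 L/s.

226000 L/s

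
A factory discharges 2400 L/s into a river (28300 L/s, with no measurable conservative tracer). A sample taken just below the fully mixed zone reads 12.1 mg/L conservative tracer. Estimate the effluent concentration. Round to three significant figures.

Mass balance: 28300·0 + 2400·Cₑ = 30700·12.10
→ Cₑ = (30700·12.10 − 28300·0) / 2400 = 154.8 mg/L.

155 mg/L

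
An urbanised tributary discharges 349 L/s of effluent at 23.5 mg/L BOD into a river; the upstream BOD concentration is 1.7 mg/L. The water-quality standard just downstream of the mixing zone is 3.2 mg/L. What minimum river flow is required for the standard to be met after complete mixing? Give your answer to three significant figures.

4720 L/s

Set C_mix = 3.2: (Q·1.700 + 349.0·23.50) / (Q + 349.0) = 3.2
→ Q = 349.0·(23.50 − 3.2)/(3.2 − 1.700) = 4723 L/s.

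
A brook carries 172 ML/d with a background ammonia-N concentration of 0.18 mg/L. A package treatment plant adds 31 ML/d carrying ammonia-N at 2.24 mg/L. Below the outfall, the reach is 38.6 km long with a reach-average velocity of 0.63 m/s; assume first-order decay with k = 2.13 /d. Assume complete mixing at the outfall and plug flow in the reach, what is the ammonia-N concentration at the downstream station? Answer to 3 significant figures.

Mass balance: C = (172.0·0.1800 + 31.00·2.240) / 203.0 = 100.4/203.0 = 0.4946 mg/L.
Travel time t = 38.6·1000 / 0.63 = 61270 s = 17.02 h.
Applying C = C₀e^(−kt): 0.4946 × 0.2208 = 0.1092 mg/L.

0.109 mg/L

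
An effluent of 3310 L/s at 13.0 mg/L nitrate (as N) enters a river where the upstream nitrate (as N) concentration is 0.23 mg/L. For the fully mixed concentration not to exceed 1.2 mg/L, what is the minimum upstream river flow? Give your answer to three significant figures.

40300 L/s

Set C_mix = 1.2: (Q·0.2300 + 3310·13.00) / (Q + 3310) = 1.2
→ Q = 3310·(13.00 − 1.2)/(1.2 − 0.2300) = 40270 L/s.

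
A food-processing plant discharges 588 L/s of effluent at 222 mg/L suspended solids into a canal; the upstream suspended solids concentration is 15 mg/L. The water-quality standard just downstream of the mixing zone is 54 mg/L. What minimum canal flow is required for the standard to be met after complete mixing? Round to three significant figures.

Set C_mix = 54: (Q·15.00 + 588.0·222.0) / (Q + 588.0) = 54
→ Q = 588.0·(222.0 − 54)/(54 − 15.00) = 2533 L/s.

2530 L/s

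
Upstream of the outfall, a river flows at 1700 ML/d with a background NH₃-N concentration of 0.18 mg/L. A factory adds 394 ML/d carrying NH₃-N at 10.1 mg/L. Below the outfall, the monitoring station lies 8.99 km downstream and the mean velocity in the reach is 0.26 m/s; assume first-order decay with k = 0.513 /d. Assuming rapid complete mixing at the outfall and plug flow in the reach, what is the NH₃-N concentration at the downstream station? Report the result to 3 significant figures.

Conservation of mass: C = (1700·0.1800 + 394.0·10.10) / 2094 = 4285/2094 = 2.047 mg/L.
Travel time t = 8.99·1000 / 0.26 = 34580 s = 9.605 h.
Decay over the reach: 2.047·exp(−kt) = 2.047·0.8144 = 1.667 mg/L.

1.67 mg/L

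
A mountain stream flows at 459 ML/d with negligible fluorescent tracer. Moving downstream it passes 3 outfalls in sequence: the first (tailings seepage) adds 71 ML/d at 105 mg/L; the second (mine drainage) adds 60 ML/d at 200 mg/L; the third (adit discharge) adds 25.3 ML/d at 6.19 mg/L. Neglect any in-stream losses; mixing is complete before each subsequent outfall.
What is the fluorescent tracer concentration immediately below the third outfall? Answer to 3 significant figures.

31.9 mg/L

After outfall 1: Q = 459.0 + 71.00 = 530.0 ML/d; C = (459.0·0 + 71.00·105.0)/530.0 = 14.07 mg/L.
After outfall 2: Q = 530.0 + 60.00 = 590.0 ML/d; C = (530.0·14.07 + 60.00·200.0)/590.0 = 32.97 mg/L.
After outfall 3: Q = 590.0 + 25.30 = 615.3 ML/d; C = (590.0·32.97 + 25.30·6.190)/615.3 = 31.87 mg/L.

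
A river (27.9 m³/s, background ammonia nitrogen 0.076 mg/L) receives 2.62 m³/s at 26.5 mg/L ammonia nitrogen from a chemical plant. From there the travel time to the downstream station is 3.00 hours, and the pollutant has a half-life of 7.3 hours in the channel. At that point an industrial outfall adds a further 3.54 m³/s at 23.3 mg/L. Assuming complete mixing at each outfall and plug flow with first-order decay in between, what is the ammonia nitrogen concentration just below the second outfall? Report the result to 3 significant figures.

4.00 mg/L

Mixed concentration C = ΣQC/ΣQ = (27.90·0.07600 + 2.620·26.50) / 30.52 = 71.55/30.52 = 2.344 mg/L; combined flow 30.52 m³/s.
Half-life 7.3 h → k = ln 2 / 7.3 = 0.09495 h⁻¹ = 2.279 d⁻¹.
Decay over the reach: 2.344·exp(−kt) = 2.344·0.7521 = 1.763 mg/L.
At the second outfall, C = (30.52·1.763 + 3.540·23.30) / (30.52 + 3.540) = 4.002 mg/L.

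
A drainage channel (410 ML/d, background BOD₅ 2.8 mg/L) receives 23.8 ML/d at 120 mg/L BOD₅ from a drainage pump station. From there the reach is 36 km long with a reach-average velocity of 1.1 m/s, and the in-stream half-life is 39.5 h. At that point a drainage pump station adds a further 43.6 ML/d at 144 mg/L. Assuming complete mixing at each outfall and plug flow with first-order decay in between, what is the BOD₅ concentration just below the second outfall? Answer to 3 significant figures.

Mixed concentration C = ΣQC/ΣQ = (410.0·2.800 + 23.80·120.0) / 433.8 = 4004/433.8 = 9.230 mg/L; combined flow 433.8 ML/d.
Travel time t = 36·1000 / 1.1 = 32730 s = 9.091 h.
Half-life 39.5 h → k = ln 2 / 39.5 = 0.01755 h⁻¹ = 0.4212 d⁻¹.
Applying C = C₀e^(−kt): 9.230 × 0.8525 = 7.869 mg/L.
Second outfall: C = (433.8·7.869 + 43.60·144.0)/477.4 = 20.30 mg/L.

20.3 mg/L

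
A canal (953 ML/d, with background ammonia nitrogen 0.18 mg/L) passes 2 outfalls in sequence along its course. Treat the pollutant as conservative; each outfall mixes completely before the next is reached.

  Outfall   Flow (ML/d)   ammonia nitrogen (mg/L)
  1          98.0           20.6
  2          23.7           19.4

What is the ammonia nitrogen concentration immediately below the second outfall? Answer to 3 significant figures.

2.47 mg/L

Below outfall 1: Q → 1051 ML/d, C = (953.0·0.1800 + 98.00·20.60)/1051 = 2.084 mg/L.
Below outfall 2: Q → 1075 ML/d, C = (1051·2.084 + 23.70·19.40)/1075 = 2.466 mg/L.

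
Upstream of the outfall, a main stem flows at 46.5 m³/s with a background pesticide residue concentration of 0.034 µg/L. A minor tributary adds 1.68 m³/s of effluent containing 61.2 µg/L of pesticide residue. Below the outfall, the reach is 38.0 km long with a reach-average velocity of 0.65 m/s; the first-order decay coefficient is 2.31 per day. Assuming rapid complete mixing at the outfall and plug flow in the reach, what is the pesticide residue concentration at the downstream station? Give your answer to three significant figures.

0.454 µg/L

After mixing, C = (46.50·0.03400 + 1.680·61.20) / 48.18 = 104.4/48.18 = 2.167 µg/L.
Travel time t = 38.0·1000 / 0.65 = 58460 s = 16.24 h.
First-order decay: C = 2.167·exp(−k·t) = 2.167·0.2095 = 0.4539 µg/L.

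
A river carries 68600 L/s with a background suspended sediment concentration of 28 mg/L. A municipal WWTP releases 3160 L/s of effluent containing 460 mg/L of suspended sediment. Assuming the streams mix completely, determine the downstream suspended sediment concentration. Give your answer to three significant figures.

47.0 mg/L

Mass balance: C = (68600·28.00 + 3160·460.0) / 71760 = 3374000/71760 = 47.02 mg/L.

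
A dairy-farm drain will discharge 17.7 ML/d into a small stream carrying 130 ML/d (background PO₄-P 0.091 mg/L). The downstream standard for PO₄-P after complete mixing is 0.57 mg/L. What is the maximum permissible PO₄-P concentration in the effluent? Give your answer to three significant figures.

4.09 mg/L

At the limit, (Qr·Cr + Qe·Cₑ)/(Qr + Qe) = 0.57:
Cₑ = (147.7·0.57 − 130.0·0.09100) / 17.70 = 4.088 mg/L.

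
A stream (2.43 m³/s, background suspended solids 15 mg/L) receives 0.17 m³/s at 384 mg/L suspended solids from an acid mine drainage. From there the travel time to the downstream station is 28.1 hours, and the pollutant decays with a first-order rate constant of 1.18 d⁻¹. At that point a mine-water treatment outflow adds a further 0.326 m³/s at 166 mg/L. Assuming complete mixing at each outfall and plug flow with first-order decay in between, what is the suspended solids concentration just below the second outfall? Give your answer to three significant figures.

Mixed concentration C = ΣQC/ΣQ = (2.430·15.00 + 0.1700·384.0) / 2.600 = 101.7/2.600 = 39.13 mg/L; combined flow 2.600 m³/s.
Decay over the reach: 39.13·exp(−kt) = 39.13·0.2512 = 9.828 mg/L.
Second outfall: C = (2.600·9.828 + 0.3260·166.0)/2.926 = 27.23 mg/L.

27.2 mg/L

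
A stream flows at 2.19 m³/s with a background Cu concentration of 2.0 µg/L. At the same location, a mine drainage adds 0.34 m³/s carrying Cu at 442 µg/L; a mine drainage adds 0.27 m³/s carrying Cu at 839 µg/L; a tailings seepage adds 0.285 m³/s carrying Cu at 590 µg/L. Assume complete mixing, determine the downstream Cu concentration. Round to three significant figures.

178 µg/L

Flow-weighted average: C = (2.190·2.000 + 0.3400·442.0 + 0.2700·839.0 + 0.2850·590.0) / 3.085 = 549.3/3.085 = 178.1 µg/L.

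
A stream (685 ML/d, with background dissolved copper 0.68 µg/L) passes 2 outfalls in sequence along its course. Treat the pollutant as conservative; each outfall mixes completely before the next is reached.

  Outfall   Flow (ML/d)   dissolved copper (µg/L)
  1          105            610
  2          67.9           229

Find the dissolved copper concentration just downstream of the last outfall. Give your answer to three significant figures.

93.3 µg/L

After outfall 1: Q = 685.0 + 105.0 = 790.0 ML/d; C = (685.0·0.6800 + 105.0·610.0)/790.0 = 81.67 µg/L.
After outfall 2: Q = 790.0 + 67.90 = 857.9 ML/d; C = (790.0·81.67 + 67.90·229.0)/857.9 = 93.33 µg/L.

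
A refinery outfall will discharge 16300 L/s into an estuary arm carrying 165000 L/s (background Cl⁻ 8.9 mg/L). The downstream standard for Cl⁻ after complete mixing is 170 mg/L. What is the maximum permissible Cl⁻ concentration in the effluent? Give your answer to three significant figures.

1800 mg/L

At the limit, (Qr·Cr + Qe·Cₑ)/(Qr + Qe) = 170:
Cₑ = (181300·170 − 165000·8.900) / 16300 = 1801 mg/L.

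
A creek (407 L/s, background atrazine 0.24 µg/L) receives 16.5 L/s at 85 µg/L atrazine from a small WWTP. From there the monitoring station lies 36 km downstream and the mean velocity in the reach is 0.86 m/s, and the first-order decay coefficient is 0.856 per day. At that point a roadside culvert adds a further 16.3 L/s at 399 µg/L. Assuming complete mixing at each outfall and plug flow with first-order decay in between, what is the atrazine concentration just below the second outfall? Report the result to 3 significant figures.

After mixing, C = (407.0·0.2400 + 16.50·85.00) / 423.5 = 1500/423.5 = 3.542 µg/L; combined flow 423.5 L/s.
Travel time t = 36·1000 / 0.86 = 41860 s = 11.63 h.
Applying C = C₀e^(−kt): 3.542 × 0.6605 = 2.340 µg/L.
Second outfall: C = (423.5·2.340 + 16.30·399.0)/439.8 = 17.04 µg/L.

17.0 µg/L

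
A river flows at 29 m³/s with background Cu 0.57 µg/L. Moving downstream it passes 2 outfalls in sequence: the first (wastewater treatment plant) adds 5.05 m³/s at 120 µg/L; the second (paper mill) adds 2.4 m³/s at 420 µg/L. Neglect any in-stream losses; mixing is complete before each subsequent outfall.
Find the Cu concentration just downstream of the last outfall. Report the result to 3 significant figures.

Outfall 1: combined Q = 34.05 m³/s; C = (29.00·0.5700 + 5.050·120.0)/34.05 = 18.28 µg/L.
Outfall 2: combined Q = 36.45 m³/s; C = (34.05·18.28 + 2.400·420.0)/36.45 = 44.73 µg/L.

44.7 µg/L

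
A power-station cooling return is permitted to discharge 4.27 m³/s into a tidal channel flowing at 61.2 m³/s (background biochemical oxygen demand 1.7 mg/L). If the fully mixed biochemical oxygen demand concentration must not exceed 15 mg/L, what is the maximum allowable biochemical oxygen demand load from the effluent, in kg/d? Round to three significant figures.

Mass balance at the limit: 61.20·1.700 + 4.270·Cₑ = 65.47·15 → Cₑ = 205.6 mg/L.
Load = 4.270 m³/s × 205.6 g/m³ × 86 400 s/d = 75860 kg/d.

75900 kg/d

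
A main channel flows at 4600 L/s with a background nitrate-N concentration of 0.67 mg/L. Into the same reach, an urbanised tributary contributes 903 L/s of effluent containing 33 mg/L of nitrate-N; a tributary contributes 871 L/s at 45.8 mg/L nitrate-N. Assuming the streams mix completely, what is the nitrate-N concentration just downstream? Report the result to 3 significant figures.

Mixed concentration C = ΣQC/ΣQ = (4600·0.6700 + 903.0·33.00 + 871.0·45.80) / 6374 = 72770/6374 = 11.42 mg/L.

11.4 mg/L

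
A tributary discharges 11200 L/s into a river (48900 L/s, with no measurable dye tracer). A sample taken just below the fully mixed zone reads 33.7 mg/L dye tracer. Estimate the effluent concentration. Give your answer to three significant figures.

181 mg/L

Mass balance: 48900·0 + 11200·Cₑ = 60100·33.70
→ Cₑ = (60100·33.70 − 48900·0) / 11200 = 180.8 mg/L.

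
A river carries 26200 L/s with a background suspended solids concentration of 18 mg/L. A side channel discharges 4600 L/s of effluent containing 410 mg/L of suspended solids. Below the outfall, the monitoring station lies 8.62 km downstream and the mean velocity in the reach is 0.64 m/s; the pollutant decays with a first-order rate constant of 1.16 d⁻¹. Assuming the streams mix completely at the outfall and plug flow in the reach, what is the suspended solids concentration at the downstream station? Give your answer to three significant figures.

63.9 mg/L

Mixed concentration C = ΣQC/ΣQ = (26200·18.00 + 4600·410.0) / 30800 = 2358000/30800 = 76.55 mg/L.
Travel time t = 8.62·1000 / 0.64 = 13470 s = 3.741 h.
After decay, C = 76.55 × e^(−kt) = 76.55 × 0.8346 = 63.88 mg/L.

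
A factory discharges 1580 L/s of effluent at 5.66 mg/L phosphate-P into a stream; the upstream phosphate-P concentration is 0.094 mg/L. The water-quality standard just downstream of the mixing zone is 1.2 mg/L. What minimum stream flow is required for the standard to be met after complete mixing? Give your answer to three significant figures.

Set C_mix = 1.2: (Q·0.09400 + 1580·5.660) / (Q + 1580) = 1.2
→ Q = 1580·(5.660 − 1.2)/(1.2 − 0.09400) = 6371 L/s.

6370 L/s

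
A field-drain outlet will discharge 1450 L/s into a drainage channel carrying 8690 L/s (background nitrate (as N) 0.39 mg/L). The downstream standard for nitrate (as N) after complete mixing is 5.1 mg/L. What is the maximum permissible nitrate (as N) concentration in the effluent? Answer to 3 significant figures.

At the limit, (Qr·Cr + Qe·Cₑ)/(Qr + Qe) = 5.1:
Cₑ = (10140·5.1 − 8690·0.3900) / 1450 = 33.33 mg/L.

33.3 mg/L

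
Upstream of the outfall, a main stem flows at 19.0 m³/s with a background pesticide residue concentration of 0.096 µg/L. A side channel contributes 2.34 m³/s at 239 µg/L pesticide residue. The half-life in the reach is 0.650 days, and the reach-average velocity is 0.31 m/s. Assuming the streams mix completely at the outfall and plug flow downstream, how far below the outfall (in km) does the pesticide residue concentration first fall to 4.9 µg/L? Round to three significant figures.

42.2 km

Mixed concentration C = ΣQC/ΣQ = (19.00·0.09600 + 2.340·239.0) / 21.34 = 561.1/21.34 = 26.29 µg/L.
Half-life 0.650 d → k = ln 2 / 0.650 = 1.066 d⁻¹.
Set 26.29·exp(−k·t) = 4.9 → t = ln(26.29/4.9)/k = 136100 s = 37.81 h.
Distance = v·t = 0.31·136100 = 42200 m = 42.20 km.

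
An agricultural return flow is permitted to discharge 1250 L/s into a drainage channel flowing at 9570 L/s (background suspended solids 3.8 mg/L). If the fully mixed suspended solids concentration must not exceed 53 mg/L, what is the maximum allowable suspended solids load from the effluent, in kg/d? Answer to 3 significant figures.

46400 kg/d

Mass balance at the limit: 9570·3.800 + 1250·Cₑ = 10820·53 → Cₑ = 429.7 mg/L.
1250 L/s = 1.250 m³/s. Load = 1.250 m³/s × 429.7 g/m³ × 86 400 s/d = 46400 kg/d.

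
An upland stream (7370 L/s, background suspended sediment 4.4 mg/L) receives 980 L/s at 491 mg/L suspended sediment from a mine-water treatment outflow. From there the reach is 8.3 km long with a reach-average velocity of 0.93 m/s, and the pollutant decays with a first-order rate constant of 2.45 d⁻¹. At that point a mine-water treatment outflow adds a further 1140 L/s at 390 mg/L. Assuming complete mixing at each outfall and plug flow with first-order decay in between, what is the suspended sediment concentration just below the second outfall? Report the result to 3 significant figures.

Mixed concentration C = ΣQC/ΣQ = (7370·4.400 + 980.0·491.0) / 8350 = 513600/8350 = 61.51 mg/L; combined flow 8350 L/s.
Travel time t = 8.3·1000 / 0.93 = 8925 s = 2.479 h.
Decay over the reach: 61.51·exp(−kt) = 61.51·0.7764 = 47.76 mg/L.
Second outfall: C = (8350·47.76 + 1140·390.0)/9490 = 88.87 mg/L.

88.9 mg/L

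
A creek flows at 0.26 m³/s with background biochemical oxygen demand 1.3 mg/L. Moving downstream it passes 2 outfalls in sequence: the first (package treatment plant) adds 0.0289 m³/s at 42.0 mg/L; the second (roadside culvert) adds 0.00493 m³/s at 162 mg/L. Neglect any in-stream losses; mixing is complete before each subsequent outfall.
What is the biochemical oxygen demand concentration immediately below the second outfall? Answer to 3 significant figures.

8.00 mg/L

Below outfall 1: Q → 0.2889 m³/s, C = (0.2600·1.300 + 0.02890·42.00)/0.2889 = 5.371 mg/L.
Below outfall 2: Q → 0.2938 m³/s, C = (0.2889·5.371 + 0.004930·162.0)/0.2938 = 7.999 mg/L.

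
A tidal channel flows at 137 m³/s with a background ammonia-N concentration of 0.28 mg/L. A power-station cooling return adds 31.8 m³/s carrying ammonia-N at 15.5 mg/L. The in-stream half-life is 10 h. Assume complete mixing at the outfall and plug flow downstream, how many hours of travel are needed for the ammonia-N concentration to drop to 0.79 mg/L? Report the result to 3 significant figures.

After mixing, C = (137.0·0.2800 + 31.80·15.50) / 168.8 = 531.3/168.8 = 3.147 mg/L.
Half-life 10 h → k = ln 2 / 10 = 0.06931 h⁻¹ = 1.664 d⁻¹.
3.147·exp(−k·t) = 0.79 → t = ln(3.147/0.79)/k = 71790 s = 19.94 h.

19.9 h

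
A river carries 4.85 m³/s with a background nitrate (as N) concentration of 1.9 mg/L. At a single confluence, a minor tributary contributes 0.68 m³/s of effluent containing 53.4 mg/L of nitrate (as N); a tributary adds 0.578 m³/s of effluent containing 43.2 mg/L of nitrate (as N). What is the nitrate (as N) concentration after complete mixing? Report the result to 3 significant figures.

11.5 mg/L

Mass balance: C = (4.850·1.900 + 0.6800·53.40 + 0.5780·43.20) / 6.108 = 70.50/6.108 = 11.54 mg/L.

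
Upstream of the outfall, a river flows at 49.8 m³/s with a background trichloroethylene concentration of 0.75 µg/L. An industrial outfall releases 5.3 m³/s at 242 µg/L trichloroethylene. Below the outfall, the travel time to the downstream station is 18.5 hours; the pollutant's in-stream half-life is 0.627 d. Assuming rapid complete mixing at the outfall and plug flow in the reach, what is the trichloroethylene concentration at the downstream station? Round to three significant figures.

10.2 µg/L

Conservation of mass: C = (49.80·0.7500 + 5.300·242.0) / 55.10 = 1320/55.10 = 23.96 µg/L.
Half-life 0.627 d → k = ln 2 / 0.627 = 1.105 d⁻¹.
Applying C = C₀e^(−kt): 23.96 × 0.4265 = 10.22 µg/L.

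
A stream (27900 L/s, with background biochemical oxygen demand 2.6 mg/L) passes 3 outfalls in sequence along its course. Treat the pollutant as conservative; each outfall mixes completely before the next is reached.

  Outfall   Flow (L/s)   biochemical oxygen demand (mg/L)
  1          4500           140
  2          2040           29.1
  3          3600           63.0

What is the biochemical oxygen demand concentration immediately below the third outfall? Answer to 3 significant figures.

26.0 mg/L

After outfall 1: Q = 27900 + 4500 = 32400 L/s; C = (27900·2.600 + 4500·140.0)/32400 = 21.68 mg/L.
After outfall 2: Q = 32400 + 2040 = 34440 L/s; C = (32400·21.68 + 2040·29.10)/34440 = 22.12 mg/L.
After outfall 3: Q = 34440 + 3600 = 38040 L/s; C = (34440·22.12 + 3600·63.00)/38040 = 25.99 mg/L.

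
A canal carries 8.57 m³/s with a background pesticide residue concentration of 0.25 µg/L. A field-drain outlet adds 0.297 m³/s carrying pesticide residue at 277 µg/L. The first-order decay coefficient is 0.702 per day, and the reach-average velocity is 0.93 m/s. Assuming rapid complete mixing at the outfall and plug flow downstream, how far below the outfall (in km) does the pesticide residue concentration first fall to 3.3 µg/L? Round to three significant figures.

121 km

Flow-weighted average: C = (8.570·0.2500 + 0.2970·277.0) / 8.867 = 84.41/8.867 = 9.520 µg/L.
Set 9.520·exp(−k·t) = 3.3 → t = ln(9.520/3.3)/k = 130400 s = 36.22 h.
Distance = v·t = 0.93·130400 = 121300 m = 121.3 km.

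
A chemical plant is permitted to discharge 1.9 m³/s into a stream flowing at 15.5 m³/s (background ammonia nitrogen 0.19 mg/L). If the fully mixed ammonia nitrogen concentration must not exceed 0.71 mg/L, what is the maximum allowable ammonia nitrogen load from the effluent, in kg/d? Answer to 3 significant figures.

Mass balance at the limit: 15.50·0.1900 + 1.900·Cₑ = 17.40·0.71 → Cₑ = 4.952 mg/L.
Load = 1.900 m³/s × 4.952 g/m³ × 86 400 s/d = 812.9 kg/d.

813 kg/d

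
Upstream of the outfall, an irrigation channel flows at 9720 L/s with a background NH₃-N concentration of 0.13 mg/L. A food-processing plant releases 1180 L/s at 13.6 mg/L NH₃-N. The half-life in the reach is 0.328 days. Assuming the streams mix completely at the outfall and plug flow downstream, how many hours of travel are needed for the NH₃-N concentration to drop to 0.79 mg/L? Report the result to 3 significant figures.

Flow-weighted average: C = (9720·0.1300 + 1180·13.60) / 10900 = 17310/10900 = 1.588 mg/L.
Half-life 0.328 d → k = ln 2 / 0.328 = 2.113 d⁻¹.
1.588·exp(−k·t) = 0.79 → t = ln(1.588/0.79)/k = 28550 s = 7.931 h.

7.93 h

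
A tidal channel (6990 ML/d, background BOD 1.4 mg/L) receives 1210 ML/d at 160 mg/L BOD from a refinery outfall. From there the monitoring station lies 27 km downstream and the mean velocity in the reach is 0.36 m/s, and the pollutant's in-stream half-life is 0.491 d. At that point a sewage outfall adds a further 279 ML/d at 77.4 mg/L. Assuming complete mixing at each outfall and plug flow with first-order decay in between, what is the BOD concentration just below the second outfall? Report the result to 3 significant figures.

9.59 mg/L

After mixing, C = (6990·1.400 + 1210·160.0) / 8200 = 203400/8200 = 24.80 mg/L; combined flow 8200 ML/d.
Travel time t = 27·1000 / 0.36 = 75000 s = 20.83 h.
Half-life 0.491 d → k = ln 2 / 0.491 = 1.412 d⁻¹.
Applying C = C₀e^(−kt): 24.80 × 0.2936 = 7.283 mg/L.
At the second outfall, C = (8200·7.283 + 279.0·77.40) / (8200 + 279.0) = 9.590 mg/L.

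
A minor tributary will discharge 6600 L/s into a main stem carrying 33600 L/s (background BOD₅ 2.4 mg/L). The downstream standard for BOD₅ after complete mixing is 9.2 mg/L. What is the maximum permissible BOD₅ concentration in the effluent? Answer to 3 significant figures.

43.8 mg/L

At the limit, (Qr·Cr + Qe·Cₑ)/(Qr + Qe) = 9.2:
Cₑ = (40200·9.2 − 33600·2.400) / 6600 = 43.82 mg/L.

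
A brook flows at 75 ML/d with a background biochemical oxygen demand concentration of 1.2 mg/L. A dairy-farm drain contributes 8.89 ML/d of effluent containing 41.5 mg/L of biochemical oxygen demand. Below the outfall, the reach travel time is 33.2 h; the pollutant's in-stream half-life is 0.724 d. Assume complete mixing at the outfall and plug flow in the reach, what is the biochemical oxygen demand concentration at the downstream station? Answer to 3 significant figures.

After mixing, C = (75.00·1.200 + 8.890·41.50) / 83.89 = 458.9/83.89 = 5.471 mg/L.
Half-life 0.724 d → k = ln 2 / 0.724 = 0.9574 d⁻¹.
First-order decay: C = 5.471·exp(−k·t) = 5.471·0.2660 = 1.455 mg/L.

1.46 mg/L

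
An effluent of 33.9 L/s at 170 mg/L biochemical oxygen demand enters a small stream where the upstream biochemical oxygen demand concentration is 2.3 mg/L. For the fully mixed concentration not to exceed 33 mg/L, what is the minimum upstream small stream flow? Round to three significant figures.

151 L/s

Set C_mix = 33: (Q·2.300 + 33.90·170.0) / (Q + 33.90) = 33
→ Q = 33.90·(170.0 − 33)/(33 − 2.300) = 151.3 L/s.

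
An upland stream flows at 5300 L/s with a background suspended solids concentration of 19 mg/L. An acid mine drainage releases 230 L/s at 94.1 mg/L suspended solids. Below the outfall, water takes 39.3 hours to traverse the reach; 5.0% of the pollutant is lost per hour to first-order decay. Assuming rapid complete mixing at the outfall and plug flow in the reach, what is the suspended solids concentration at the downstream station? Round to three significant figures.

2.95 mg/L

Flow-weighted average: C = (5300·19.00 + 230.0·94.10) / 5530 = 122300/5530 = 22.12 mg/L.
5.0%/h lost → k = −ln(1 − 0.05) = 0.05129 h⁻¹.
Decay over the reach: 22.12·exp(−kt) = 22.12·0.1332 = 2.947 mg/L.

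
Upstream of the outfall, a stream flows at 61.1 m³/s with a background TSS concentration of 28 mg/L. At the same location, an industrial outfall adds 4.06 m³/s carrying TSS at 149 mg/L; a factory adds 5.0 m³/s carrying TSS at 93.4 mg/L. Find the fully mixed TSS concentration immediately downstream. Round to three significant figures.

39.7 mg/L

Conservation of mass: C = (61.10·28.00 + 4.060·149.0 + 5.000·93.40) / 70.16 = 2783/70.16 = 39.66 mg/L.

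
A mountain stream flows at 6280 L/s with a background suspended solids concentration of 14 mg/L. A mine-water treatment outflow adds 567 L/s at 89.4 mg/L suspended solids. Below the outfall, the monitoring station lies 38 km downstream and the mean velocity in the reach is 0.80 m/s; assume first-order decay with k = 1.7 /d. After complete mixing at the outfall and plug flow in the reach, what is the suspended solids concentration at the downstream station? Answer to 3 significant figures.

7.95 mg/L

After mixing, C = (6280·14.00 + 567.0·89.40) / 6847 = 138600/6847 = 20.24 mg/L.
Travel time t = 38·1000 / 0.80 = 47500 s = 13.19 h.
After decay, C = 20.24 × e^(−kt) = 20.24 × 0.3927 = 7.951 mg/L.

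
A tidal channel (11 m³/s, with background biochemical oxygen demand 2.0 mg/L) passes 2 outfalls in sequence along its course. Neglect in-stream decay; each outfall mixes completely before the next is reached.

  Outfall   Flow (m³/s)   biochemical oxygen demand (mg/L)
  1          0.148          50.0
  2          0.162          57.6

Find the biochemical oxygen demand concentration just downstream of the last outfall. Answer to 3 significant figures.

3.42 mg/L

Outfall 1: combined Q = 11.15 m³/s; C = (11.00·2.000 + 0.1480·50.00)/11.15 = 2.637 mg/L.
Outfall 2: combined Q = 11.31 m³/s; C = (11.15·2.637 + 0.1620·57.60)/11.31 = 3.425 mg/L.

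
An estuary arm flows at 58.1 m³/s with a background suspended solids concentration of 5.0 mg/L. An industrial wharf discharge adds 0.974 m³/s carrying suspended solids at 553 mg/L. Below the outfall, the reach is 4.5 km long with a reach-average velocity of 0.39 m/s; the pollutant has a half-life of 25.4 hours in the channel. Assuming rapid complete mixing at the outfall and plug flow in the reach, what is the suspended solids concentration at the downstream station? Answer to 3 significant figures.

12.9 mg/L

Conservation of mass: C = (58.10·5.000 + 0.9740·553.0) / 59.07 = 829.1/59.07 = 14.04 mg/L.
Travel time t = 4.5·1000 / 0.39 = 11540 s = 3.205 h.
Half-life 25.4 h → k = ln 2 / 25.4 = 0.02729 h⁻¹ = 0.6549 d⁻¹.
Decay over the reach: 14.04·exp(−kt) = 14.04·0.9163 = 12.86 mg/L.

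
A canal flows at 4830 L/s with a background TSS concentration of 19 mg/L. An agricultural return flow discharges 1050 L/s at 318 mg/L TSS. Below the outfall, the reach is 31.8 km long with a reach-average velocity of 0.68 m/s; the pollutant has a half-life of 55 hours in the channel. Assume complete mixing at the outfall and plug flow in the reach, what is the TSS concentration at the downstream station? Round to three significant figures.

Mixed concentration C = ΣQC/ΣQ = (4830·19.00 + 1050·318.0) / 5880 = 425700/5880 = 72.39 mg/L.
Travel time t = 31.8·1000 / 0.68 = 46760 s = 12.99 h.
Half-life 55 h → k = ln 2 / 55 = 0.01260 h⁻¹ = 0.3025 d⁻¹.
First-order decay: C = 72.39·exp(−k·t) = 72.39·0.8490 = 61.46 mg/L.

61.5 mg/L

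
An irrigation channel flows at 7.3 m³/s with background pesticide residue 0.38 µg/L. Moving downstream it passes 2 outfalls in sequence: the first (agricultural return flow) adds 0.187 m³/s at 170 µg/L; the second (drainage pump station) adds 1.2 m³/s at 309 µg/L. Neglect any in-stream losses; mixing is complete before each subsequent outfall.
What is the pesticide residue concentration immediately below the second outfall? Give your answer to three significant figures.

Below outfall 1: Q → 7.487 m³/s, C = (7.300·0.3800 + 0.1870·170.0)/7.487 = 4.617 µg/L.
Below outfall 2: Q → 8.687 m³/s, C = (7.487·4.617 + 1.200·309.0)/8.687 = 46.66 µg/L.

46.7 µg/L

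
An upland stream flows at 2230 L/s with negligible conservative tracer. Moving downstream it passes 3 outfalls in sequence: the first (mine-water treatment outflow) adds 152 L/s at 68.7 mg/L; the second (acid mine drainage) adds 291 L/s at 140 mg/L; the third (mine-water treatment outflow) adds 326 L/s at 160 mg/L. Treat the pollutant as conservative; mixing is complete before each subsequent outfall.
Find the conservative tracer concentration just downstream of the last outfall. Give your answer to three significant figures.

After outfall 1: Q = 2230 + 152.0 = 2382 L/s; C = (2230·0 + 152.0·68.70)/2382 = 4.384 mg/L.
After outfall 2: Q = 2382 + 291.0 = 2673 L/s; C = (2382·4.384 + 291.0·140.0)/2673 = 19.15 mg/L.
After outfall 3: Q = 2673 + 326.0 = 2999 L/s; C = (2673·19.15 + 326.0·160.0)/2999 = 34.46 mg/L.

34.5 mg/L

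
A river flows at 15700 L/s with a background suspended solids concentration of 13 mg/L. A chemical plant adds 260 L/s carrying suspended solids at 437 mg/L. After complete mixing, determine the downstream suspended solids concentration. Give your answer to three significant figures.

Mass balance: C = (15700·13.00 + 260.0·437.0) / 15960 = 317700/15960 = 19.91 mg/L.

19.9 mg/L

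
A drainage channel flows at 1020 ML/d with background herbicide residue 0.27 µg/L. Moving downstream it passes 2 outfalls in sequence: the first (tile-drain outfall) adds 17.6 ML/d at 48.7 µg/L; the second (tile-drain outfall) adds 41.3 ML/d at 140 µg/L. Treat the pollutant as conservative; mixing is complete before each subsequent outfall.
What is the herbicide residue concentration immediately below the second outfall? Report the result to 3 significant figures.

Outfall 1: combined Q = 1038 ML/d; C = (1020·0.2700 + 17.60·48.70)/1038 = 1.091 µg/L.
Outfall 2: combined Q = 1079 ML/d; C = (1038·1.091 + 41.30·140.0)/1079 = 6.409 µg/L.

6.41 µg/L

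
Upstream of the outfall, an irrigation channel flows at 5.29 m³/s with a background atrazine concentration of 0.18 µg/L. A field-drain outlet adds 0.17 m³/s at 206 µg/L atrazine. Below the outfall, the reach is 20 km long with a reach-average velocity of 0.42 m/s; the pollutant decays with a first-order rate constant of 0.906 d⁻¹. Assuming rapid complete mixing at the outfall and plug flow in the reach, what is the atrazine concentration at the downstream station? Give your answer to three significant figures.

4.00 µg/L

Mass balance: C = (5.290·0.1800 + 0.1700·206.0) / 5.460 = 35.97/5.460 = 6.588 µg/L.
Travel time t = 20·1000 / 0.42 = 47620 s = 13.23 h.
Applying C = C₀e^(−kt): 6.588 × 0.6069 = 3.999 µg/L.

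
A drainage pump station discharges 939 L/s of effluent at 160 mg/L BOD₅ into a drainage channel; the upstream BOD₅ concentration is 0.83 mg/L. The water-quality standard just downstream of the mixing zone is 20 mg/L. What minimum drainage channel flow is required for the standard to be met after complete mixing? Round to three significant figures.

6860 L/s

Set C_mix = 20: (Q·0.8300 + 939.0·160.0) / (Q + 939.0) = 20
→ Q = 939.0·(160.0 − 20)/(20 − 0.8300) = 6858 L/s.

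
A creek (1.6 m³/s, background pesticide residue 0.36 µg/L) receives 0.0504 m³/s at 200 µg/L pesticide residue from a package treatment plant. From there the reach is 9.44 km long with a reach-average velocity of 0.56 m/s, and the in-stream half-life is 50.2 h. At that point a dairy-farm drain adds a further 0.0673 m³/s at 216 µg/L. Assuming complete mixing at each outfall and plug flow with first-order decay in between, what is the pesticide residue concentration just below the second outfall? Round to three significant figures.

Flow-weighted average: C = (1.600·0.3600 + 0.05040·200.0) / 1.650 = 10.66/1.650 = 6.457 µg/L; combined flow 1.650 m³/s.
Travel time t = 9.44·1000 / 0.56 = 16860 s = 4.683 h.
Half-life 50.2 h → k = ln 2 / 50.2 = 0.01381 h⁻¹ = 0.3314 d⁻¹.
After decay, C = 6.457 × e^(−kt) = 6.457 × 0.9374 = 6.052 µg/L.
At the second outfall, C = (1.650·6.052 + 0.06730·216.0) / (1.650 + 0.06730) = 14.28 µg/L.

14.3 µg/L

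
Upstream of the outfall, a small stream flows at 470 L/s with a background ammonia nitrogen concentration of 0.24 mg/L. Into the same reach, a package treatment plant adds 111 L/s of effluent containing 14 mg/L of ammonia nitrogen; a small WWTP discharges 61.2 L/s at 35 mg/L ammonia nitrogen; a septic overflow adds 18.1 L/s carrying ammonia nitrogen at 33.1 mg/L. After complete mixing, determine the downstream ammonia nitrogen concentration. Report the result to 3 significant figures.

Mixed concentration C = ΣQC/ΣQ = (470.0·0.2400 + 111.0·14.00 + 61.20·35.00 + 18.10·33.10) / 660.3 = 4408/660.3 = 6.676 mg/L.

6.68 mg/L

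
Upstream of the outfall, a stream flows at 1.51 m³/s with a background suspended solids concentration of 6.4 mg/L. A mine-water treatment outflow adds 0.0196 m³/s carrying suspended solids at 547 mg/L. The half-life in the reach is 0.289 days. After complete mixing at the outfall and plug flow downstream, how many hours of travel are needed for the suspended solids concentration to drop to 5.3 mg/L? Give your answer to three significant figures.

Mass balance: C = (1.510·6.400 + 0.01960·547.0) / 1.530 = 20.39/1.530 = 13.33 mg/L.
Half-life 0.289 d → k = ln 2 / 0.289 = 2.398 d⁻¹.
13.33·exp(−k·t) = 5.3 → t = ln(13.33/5.3)/k = 33220 s = 9.227 h.

9.23 h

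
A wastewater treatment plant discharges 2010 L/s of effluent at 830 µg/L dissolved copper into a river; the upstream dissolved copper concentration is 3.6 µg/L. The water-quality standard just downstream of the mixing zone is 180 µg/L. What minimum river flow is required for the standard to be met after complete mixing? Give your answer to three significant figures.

Set C_mix = 180: (Q·3.600 + 2010·830.0) / (Q + 2010) = 180
→ Q = 2010·(830.0 − 180)/(180 − 3.600) = 7406 L/s.

7410 L/s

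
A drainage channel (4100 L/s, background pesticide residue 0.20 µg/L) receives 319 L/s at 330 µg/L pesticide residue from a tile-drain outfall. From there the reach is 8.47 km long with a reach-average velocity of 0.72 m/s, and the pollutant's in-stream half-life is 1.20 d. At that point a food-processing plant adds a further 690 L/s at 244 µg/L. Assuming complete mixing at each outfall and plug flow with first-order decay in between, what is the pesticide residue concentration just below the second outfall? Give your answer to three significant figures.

Conservation of mass: C = (4100·0.2000 + 319.0·330.0) / 4419 = 106100/4419 = 24.01 µg/L; combined flow 4419 L/s.
Travel time t = 8.47·1000 / 0.72 = 11760 s = 3.268 h.
Half-life 1.20 d → k = ln 2 / 1.20 = 0.5776 d⁻¹.
Applying C = C₀e^(−kt): 24.01 × 0.9244 = 22.19 µg/L.
Second outfall: C = (4419·22.19 + 690.0·244.0)/5109 = 52.15 µg/L.

52.1 µg/L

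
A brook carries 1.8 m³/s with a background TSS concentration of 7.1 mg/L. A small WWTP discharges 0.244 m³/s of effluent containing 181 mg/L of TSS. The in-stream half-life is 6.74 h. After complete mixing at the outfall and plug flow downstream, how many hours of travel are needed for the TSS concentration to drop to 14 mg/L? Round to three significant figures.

Conservation of mass: C = (1.800·7.100 + 0.2440·181.0) / 2.044 = 56.94/2.044 = 27.86 mg/L.
Half-life 6.74 h → k = ln 2 / 6.74 = 0.1028 h⁻¹ = 2.468 d⁻¹.
27.86·exp(−k·t) = 14 → t = ln(27.86/14)/k = 24090 s = 6.691 h.

6.69 h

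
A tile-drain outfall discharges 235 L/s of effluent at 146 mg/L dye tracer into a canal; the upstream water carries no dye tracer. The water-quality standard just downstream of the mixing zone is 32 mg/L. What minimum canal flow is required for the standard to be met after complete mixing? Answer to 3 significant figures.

Set C_mix = 32: (Q·0 + 235.0·146.0) / (Q + 235.0) = 32
→ Q = 235.0·(146.0 − 32)/(32 − 0) = 837.2 L/s.

837 L/s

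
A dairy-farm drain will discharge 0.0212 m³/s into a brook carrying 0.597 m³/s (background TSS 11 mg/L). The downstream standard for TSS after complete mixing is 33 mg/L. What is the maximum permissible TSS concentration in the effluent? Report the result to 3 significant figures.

653 mg/L

At the limit, (Qr·Cr + Qe·Cₑ)/(Qr + Qe) = 33:
Cₑ = (0.6182·33 − 0.5970·11.00) / 0.02120 = 652.5 mg/L.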